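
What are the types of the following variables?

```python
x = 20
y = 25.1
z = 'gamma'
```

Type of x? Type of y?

x is assigned a bare integer (no decimal point), so it is an int; y is assigned a number with a decimal point, so it is a float

int, float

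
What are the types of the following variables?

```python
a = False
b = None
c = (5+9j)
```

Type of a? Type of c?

a is assigned the constant False, which has type bool; c is assigned (5+9j), an int plus an imaginary literal (j suffix), which evaluates to complex

bool, complex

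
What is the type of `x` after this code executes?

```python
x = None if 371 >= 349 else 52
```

371 >= 349 is True, so the if branch is taken

NoneType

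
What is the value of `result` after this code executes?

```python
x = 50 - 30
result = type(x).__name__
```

x is int; result = 'int'

'int'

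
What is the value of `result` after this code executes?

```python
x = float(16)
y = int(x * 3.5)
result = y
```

x = 16.0; y = 56; result = 56

56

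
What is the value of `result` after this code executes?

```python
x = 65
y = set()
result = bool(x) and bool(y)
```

x = 65; y = set(); result = False

False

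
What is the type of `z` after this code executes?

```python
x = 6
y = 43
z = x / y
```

int / int = float

float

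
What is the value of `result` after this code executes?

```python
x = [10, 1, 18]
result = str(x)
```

x = [10, 1, 18]; result = '[10, 1, 18]'

'[10, 1, 18]'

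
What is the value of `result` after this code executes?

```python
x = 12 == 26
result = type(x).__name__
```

x is bool; result = 'bool'

'bool'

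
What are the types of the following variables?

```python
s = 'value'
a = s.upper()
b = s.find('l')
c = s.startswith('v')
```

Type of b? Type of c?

find() returns int; startswith() returns bool

int, bool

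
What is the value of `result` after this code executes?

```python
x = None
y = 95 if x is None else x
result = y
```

x = None; y = 95; result = 95

95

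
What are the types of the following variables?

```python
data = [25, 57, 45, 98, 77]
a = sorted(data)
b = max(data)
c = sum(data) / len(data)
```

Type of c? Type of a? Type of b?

int / int = float; sorted() returns list; max of ints returns int

float, list, int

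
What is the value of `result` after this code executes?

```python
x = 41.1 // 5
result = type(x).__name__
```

x is float; result = 'float'

'float'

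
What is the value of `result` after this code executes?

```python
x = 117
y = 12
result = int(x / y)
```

x = 117; y = 12; result = 9

9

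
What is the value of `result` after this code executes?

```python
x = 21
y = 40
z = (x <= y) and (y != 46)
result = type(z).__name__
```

x is int; y is int; z is bool; result = 'bool'

'bool'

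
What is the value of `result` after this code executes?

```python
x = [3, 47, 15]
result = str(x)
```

x = [3, 47, 15]; result = '[3, 47, 15]'

'[3, 47, 15]'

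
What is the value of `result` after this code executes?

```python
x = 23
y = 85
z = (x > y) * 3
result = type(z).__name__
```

x is int; y is int; z is int; result = 'int'

'int'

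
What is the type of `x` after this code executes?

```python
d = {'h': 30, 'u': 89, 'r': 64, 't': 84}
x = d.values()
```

.values() returns dict_values view

dict_values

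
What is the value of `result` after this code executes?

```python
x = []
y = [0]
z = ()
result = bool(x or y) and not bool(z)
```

x = []; y = [0]; z = (); result = True

True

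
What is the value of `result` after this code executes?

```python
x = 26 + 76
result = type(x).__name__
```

x is int; result = 'int'

'int'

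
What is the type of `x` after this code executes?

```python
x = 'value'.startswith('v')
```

str.startswith() returns bool

bool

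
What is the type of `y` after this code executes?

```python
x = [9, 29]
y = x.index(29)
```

list.index() returns int

int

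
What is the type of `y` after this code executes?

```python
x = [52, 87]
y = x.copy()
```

list.copy() returns list

list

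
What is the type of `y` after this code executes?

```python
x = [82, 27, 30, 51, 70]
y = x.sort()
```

list.sort() returns None (mutates in place)

NoneType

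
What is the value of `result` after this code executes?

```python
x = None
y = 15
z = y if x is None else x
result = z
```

x = None; y = 15; z = 15; result = 15

15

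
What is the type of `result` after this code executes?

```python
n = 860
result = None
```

None has type NoneType

NoneType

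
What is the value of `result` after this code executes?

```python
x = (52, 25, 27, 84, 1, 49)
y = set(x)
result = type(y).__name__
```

x is tuple; y is set; result = 'set'

'set'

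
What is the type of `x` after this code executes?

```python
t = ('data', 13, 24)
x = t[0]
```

Index 0 of tuple is a str literal

str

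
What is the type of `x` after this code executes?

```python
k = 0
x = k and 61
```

'and' returns first falsy value (0 is int)

int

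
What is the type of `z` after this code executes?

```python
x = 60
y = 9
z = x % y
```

int % int = int

int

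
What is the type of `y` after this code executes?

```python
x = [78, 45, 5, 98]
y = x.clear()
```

list.clear() returns None

NoneType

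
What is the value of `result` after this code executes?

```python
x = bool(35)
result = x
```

x = True; result = True

True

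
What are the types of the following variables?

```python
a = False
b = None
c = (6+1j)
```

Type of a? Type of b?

a is assigned the constant False, which has type bool; b is assigned None, whose type is NoneType

bool, NoneType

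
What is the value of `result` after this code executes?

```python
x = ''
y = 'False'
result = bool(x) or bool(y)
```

x = ''; y = 'False'; result = True

True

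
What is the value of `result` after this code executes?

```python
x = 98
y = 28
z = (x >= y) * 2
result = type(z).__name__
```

x is int; y is int; z is int; result = 'int'

'int'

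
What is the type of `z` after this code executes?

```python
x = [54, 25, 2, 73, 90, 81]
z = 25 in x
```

'in' operator returns bool

bool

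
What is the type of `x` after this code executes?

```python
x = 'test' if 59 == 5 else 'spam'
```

Both branches of conditional are str

str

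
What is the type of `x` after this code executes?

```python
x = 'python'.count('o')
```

str.count() returns int

int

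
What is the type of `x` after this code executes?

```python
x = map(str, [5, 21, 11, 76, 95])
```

map() returns a map object

map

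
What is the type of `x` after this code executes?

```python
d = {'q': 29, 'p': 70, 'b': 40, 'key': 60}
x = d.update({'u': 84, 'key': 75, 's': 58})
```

dict.update() returns None

NoneType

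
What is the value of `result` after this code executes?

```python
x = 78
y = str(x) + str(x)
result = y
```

x = 78; y = '7878'; result = '7878'

'7878'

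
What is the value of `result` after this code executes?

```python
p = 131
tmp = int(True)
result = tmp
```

p = 131; tmp = 1; result = 1

1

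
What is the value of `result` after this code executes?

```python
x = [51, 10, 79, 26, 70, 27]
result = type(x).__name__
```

x is list; result = 'list'

'list'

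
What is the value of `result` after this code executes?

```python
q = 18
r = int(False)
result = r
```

q = 18; r = 0; result = 0

0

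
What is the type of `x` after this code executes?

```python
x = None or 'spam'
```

'or' with None returns the other truthy value (str)

str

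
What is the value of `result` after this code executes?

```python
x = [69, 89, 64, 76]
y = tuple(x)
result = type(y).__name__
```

x is list; y is tuple; result = 'tuple'

'tuple'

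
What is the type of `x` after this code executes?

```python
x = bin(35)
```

bin() returns str representation

str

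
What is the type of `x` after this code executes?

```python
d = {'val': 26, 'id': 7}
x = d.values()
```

.values() returns dict_values view

dict_values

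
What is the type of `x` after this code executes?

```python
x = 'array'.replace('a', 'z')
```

str.replace() returns str

str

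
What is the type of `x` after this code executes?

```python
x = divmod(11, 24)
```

divmod() returns tuple of (quotient, remainder)

tuple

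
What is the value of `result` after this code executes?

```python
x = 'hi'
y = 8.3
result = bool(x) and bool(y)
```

x = 'hi'; y = 8.3; result = True

True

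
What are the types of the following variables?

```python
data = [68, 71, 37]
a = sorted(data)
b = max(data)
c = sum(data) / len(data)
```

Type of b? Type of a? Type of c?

max of ints returns int; sorted() returns list; int / int = float

int, list, float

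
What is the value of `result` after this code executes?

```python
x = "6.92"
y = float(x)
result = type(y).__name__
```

x is str; y is float; result = 'float'

'float'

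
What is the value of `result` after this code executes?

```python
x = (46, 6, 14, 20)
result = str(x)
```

x = (46, 6, 14, 20); result = '(46, 6, 14, 20)'

'(46, 6, 14, 20)'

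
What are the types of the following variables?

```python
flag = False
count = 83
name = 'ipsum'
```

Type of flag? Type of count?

flag is assigned the constant False, which has type bool; count is assigned a bare integer (no decimal point), so it is an int

bool, int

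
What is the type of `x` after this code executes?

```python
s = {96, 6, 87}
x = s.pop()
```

Popping from set[int] returns int

int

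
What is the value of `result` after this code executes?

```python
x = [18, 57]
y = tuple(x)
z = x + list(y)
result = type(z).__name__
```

x is list; y is tuple; z is list; result = 'list'

'list'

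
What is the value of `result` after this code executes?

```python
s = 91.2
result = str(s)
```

s = 91.2; result = '91.2'

'91.2'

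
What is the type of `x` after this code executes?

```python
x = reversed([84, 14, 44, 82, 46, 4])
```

reversed() on a list returns list_reverseiterator

list_reverseiterator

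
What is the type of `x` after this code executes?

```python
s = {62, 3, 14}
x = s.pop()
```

Popping from set[int] returns int

int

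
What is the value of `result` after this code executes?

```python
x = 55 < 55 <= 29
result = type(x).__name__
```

x is bool; result = 'bool'

'bool'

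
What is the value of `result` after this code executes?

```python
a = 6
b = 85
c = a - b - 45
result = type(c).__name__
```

a is int; b is int; c is int; result = 'int'

'int'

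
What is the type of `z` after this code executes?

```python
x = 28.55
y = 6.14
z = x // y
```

float // float = float

float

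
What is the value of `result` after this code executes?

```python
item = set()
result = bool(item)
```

item = set(); result = False

False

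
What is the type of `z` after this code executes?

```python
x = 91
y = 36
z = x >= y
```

Comparison returns bool

bool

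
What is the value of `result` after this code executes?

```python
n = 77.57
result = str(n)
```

n = 77.57; result = '77.57'

'77.57'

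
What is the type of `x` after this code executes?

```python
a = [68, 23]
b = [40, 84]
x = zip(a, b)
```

zip() returns a zip object

zip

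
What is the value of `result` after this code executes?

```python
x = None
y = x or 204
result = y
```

x = None; y = 204; result = 204

204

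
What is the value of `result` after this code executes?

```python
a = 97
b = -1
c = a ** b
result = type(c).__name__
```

a is int; b is int; c is float; result = 'float'

'float'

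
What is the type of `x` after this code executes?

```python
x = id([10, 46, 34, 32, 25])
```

id() returns int

int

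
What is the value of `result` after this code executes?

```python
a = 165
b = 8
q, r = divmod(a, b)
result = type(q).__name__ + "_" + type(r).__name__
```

a is int; b is int; q is int; r is int; result = 'int_int'

'int_int'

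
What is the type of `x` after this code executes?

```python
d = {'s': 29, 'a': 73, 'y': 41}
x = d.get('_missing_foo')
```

dict.get() returns None when key not found

NoneType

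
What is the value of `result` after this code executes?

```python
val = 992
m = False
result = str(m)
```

val = 992; m = False; result = 'False'

'False'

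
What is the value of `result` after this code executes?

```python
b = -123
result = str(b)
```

b = -123; result = '-123'

'-123'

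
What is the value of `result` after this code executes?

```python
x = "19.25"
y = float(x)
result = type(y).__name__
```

x is str; y is float; result = 'float'

'float'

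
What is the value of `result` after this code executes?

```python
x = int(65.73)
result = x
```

x = 65; result = 65

65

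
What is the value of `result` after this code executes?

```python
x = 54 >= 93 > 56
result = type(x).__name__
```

x is bool; result = 'bool'

'bool'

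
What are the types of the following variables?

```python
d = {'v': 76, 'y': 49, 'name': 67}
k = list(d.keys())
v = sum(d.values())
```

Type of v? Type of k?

sum of ints is int; list() converts to list

int, list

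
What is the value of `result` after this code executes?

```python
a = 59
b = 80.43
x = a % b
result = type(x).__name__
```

a is int; b is float; x is float; result = 'float'

'float'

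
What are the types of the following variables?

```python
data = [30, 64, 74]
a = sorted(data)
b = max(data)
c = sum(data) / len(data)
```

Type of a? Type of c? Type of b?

sorted() returns list; int / int = float; max of ints returns int

list, float, int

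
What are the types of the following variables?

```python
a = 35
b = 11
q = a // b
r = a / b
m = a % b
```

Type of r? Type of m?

/ returns float; % of ints returns int

float, int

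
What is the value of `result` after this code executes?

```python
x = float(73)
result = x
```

x = 73.0; result = 73.0

73.0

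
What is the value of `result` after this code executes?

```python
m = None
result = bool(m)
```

m = None; result = False

False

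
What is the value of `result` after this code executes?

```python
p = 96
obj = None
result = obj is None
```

p = 96; obj = None; result = True

True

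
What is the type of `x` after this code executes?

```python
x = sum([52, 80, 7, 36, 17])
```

sum() of ints returns int

int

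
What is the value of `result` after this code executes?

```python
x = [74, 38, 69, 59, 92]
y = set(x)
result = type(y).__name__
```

x is list; y is set; result = 'set'

'set'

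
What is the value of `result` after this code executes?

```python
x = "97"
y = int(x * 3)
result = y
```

x = '97'; y = 979797; result = 979797

979797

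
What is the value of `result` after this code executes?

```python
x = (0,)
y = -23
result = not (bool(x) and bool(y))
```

x = (0,); y = -23; result = False

False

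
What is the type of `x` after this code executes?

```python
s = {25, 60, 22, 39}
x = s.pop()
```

Popping from set[int] returns int

int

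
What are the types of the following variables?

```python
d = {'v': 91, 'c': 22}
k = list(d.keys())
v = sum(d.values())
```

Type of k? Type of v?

list() converts to list; sum of ints is int

list, int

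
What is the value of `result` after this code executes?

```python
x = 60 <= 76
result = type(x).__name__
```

x is bool; result = 'bool'

'bool'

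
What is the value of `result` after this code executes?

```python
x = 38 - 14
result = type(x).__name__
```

x is int; result = 'int'

'int'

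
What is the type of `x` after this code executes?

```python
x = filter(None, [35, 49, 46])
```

filter() returns a filter object

filter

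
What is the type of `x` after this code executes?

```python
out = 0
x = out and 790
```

'and' returns first falsy value (0 is int)

int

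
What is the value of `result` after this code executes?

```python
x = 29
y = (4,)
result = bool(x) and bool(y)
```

x = 29; y = (4,); result = True

True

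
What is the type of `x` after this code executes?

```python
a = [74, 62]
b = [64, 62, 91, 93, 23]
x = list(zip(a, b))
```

list(zip()) returns a list of tuples

list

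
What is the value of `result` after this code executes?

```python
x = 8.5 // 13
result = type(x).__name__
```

x is float; result = 'float'

'float'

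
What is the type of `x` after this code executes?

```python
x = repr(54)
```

repr() returns str

str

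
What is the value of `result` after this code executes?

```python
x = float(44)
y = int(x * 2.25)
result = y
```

x = 44.0; y = 99; result = 99

99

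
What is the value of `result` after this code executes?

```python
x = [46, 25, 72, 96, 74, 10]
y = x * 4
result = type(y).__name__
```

x is list; y is list; result = 'list'

'list'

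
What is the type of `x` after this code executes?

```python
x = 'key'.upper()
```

str.upper() returns str

str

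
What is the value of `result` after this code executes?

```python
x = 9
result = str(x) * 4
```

x = 9; result = '9999'

'9999'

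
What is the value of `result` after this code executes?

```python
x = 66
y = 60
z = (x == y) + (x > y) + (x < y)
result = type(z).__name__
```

x is int; y is int; z is int; result = 'int'

'int'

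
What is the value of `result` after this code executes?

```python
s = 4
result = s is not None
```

s = 4; result = True

True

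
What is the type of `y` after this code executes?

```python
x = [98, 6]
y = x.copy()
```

list.copy() returns list

list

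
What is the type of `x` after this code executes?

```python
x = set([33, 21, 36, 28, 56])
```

set() constructor returns set

set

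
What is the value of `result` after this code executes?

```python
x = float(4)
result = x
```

x = 4.0; result = 4.0

4.0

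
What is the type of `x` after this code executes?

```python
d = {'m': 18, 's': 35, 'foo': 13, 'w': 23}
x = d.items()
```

dict.items() returns dict_items view

dict_items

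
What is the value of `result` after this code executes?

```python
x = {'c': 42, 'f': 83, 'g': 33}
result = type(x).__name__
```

x is dict; result = 'dict'

'dict'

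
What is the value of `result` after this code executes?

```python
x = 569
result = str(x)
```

x = 569; result = '569'

'569'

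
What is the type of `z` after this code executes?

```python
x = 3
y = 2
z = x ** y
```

positive int ** positive int = int

int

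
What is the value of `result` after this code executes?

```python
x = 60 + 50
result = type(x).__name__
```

x is int; result = 'int'

'int'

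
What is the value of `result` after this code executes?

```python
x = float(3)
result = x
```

x = 3.0; result = 3.0

3.0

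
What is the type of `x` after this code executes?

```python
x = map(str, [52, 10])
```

map() returns a map object

map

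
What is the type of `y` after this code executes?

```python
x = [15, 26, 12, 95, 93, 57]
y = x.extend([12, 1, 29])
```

list.extend() returns None

NoneType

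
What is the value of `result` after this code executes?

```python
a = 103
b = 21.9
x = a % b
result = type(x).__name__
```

a is int; b is float; x is float; result = 'float'

'float'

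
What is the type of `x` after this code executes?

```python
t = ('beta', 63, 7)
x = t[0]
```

Index 0 of tuple is a str literal

str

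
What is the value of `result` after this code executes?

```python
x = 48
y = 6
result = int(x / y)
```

x = 48; y = 6; result = 8

8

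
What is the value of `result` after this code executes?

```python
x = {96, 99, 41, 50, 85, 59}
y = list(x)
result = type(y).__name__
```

x is set; y is list; result = 'list'

'list'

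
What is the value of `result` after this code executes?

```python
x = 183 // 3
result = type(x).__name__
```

x is int; result = 'int'

'int'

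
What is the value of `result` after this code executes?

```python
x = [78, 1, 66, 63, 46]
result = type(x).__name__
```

x is list; result = 'list'

'list'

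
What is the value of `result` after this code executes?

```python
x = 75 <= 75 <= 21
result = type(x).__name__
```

x is bool; result = 'bool'

'bool'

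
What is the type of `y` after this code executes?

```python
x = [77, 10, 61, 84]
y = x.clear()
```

list.clear() returns None

NoneType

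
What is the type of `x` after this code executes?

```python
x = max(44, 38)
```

max() of ints returns int

int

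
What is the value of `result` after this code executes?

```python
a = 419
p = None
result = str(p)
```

a = 419; p = None; result = 'None'

'None'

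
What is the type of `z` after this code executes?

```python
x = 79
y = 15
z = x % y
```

int % int = int

int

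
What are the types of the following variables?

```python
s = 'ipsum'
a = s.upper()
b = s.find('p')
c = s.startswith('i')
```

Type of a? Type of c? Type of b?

upper() returns str; startswith() returns bool; find() returns int

str, bool, int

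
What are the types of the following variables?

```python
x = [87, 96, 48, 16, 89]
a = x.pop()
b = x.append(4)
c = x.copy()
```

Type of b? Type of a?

append() returns None; pop() returns element

NoneType, int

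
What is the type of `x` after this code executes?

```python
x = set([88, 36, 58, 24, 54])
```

set() constructor returns set

set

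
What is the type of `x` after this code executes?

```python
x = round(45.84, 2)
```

round() with decimal places returns float

float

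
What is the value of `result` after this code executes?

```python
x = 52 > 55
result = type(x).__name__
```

x is bool; result = 'bool'

'bool'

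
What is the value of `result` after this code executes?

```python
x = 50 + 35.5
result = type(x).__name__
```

x is float; result = 'float'

'float'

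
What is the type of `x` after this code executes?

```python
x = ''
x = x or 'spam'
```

'or' returns first truthy value (str)

str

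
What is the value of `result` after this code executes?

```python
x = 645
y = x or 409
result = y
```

x = 645; y = 645; result = 645

645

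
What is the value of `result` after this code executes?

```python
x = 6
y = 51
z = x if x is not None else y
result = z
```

x = 6; y = 51; z = 6; result = 6

6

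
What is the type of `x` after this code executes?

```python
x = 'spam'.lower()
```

str.lower() returns str

str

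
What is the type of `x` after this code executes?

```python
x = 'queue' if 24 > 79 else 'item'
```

Both branches of conditional are str

str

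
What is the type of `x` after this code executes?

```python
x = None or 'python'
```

'or' with None returns the other truthy value (str)

str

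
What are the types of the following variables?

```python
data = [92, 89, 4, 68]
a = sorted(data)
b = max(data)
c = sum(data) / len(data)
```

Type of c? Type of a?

int / int = float; sorted() returns list

float, list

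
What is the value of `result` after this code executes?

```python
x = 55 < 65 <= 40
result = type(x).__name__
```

x is bool; result = 'bool'

'bool'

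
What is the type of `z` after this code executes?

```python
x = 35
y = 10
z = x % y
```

int % int = int

int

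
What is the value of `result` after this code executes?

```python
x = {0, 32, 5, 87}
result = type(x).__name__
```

x is set; result = 'set'

'set'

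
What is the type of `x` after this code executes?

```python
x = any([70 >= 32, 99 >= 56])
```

any() returns bool

bool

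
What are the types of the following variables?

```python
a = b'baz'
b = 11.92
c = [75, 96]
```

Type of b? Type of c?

b is assigned a number with a decimal point, so it is a float; c is assigned a list literal (square brackets)

float, list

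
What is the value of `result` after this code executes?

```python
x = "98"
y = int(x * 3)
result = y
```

x = '98'; y = 989898; result = 989898

989898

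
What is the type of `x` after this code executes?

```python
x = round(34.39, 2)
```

round() with decimal places returns float

float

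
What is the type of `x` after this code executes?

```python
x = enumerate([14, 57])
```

enumerate() returns an enumerate object

enumerate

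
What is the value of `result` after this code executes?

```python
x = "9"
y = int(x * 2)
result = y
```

x = '9'; y = 99; result = 99

99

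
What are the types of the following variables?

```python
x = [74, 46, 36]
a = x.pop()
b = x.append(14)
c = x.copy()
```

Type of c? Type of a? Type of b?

copy() returns list; pop() returns element; append() returns None

list, int, NoneType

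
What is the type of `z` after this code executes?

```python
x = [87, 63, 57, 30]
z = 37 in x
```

'in' operator returns bool

bool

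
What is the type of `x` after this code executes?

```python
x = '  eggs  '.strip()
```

str.strip() returns str

str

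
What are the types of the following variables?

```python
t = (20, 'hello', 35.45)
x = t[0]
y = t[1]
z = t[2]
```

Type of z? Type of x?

tuple[2] is float; tuple[0] is int

float, int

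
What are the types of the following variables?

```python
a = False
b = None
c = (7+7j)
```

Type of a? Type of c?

a is assigned the constant False, which has type bool; c is assigned (7+7j), an int plus an imaginary literal (j suffix), which evaluates to complex

bool, complex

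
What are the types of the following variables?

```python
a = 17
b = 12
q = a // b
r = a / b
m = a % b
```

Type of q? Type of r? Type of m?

// returns int; / returns float; % of ints returns int

int, float, int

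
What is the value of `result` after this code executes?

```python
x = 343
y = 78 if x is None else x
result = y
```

x = 343; y = 343; result = 343

343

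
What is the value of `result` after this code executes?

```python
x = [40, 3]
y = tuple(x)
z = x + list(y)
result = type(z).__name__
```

x is list; y is tuple; z is list; result = 'list'

'list'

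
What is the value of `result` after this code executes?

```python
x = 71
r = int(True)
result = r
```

x = 71; r = 1; result = 1

1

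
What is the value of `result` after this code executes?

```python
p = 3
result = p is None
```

p = 3; result = False

False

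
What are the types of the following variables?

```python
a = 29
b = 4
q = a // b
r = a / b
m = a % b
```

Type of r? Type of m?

/ returns float; % of ints returns int

float, int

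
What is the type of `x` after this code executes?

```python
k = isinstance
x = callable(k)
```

callable() returns bool

bool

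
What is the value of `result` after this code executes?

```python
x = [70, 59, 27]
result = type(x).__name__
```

x is list; result = 'list'

'list'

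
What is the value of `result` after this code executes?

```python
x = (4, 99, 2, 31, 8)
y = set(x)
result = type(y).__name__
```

x is tuple; y is set; result = 'set'

'set'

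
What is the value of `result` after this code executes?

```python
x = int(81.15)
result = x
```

x = 81; result = 81

81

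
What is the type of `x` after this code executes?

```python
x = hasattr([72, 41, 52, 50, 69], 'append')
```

hasattr() returns bool

bool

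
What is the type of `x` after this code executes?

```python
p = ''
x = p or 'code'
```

'or' returns first truthy value (str)

str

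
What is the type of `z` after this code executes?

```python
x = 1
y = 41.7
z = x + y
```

int + float = float

float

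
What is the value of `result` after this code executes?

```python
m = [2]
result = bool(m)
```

m = [2]; result = True

True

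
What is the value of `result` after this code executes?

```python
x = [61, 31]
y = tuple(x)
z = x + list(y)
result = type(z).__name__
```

x is list; y is tuple; z is list; result = 'list'

'list'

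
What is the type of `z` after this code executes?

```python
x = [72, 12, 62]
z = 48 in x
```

'in' operator returns bool

bool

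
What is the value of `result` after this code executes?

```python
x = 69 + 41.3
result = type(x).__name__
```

x is float; result = 'float'

'float'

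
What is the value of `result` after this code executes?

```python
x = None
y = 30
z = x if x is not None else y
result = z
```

x = None; y = 30; z = 30; result = 30

30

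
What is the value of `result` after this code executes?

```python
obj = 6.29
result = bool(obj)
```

obj = 6.29; result = True

True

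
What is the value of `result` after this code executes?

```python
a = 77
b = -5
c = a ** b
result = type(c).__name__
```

a is int; b is int; c is float; result = 'float'

'float'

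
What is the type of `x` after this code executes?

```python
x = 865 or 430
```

'or' returns first truthy value (int)

int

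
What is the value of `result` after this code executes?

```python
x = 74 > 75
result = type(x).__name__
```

x is bool; result = 'bool'

'bool'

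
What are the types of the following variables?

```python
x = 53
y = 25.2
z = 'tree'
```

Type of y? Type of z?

y is assigned a number with a decimal point, so it is a float; z is assigned a quoted string literal, so it is a str

float, str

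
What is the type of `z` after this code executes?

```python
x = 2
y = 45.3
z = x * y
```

int * float = float

float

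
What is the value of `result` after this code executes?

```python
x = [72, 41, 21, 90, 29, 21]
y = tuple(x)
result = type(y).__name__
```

x is list; y is tuple; result = 'tuple'

'tuple'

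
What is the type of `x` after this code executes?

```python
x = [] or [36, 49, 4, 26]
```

'or' returns first truthy value (list)

list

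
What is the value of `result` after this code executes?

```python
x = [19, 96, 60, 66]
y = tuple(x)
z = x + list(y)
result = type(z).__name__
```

x is list; y is tuple; z is list; result = 'list'

'list'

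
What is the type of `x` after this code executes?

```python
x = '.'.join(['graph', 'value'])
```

str.join() returns str

str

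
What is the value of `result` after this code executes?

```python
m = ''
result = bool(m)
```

m = ''; result = False

False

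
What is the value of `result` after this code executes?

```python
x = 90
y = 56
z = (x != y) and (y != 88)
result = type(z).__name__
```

x is int; y is int; z is bool; result = 'bool'

'bool'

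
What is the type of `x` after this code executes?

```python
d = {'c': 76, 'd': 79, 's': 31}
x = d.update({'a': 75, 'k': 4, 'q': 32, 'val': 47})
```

dict.update() returns None

NoneType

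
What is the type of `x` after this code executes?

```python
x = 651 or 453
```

'or' returns first truthy value (int)

int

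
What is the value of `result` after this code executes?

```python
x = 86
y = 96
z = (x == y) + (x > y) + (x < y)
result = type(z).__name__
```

x is int; y is int; z is int; result = 'int'

'int'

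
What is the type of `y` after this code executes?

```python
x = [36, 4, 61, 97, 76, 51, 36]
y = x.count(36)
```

list.count() returns int

int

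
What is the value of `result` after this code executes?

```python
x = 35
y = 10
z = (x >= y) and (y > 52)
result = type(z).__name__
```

x is int; y is int; z is bool; result = 'bool'

'bool'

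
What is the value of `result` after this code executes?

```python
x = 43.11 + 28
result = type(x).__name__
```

x is float; result = 'float'

'float'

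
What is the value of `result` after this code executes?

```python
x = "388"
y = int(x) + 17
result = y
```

x = '388'; y = 405; result = 405

405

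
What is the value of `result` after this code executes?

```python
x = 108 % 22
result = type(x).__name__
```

x is int; result = 'int'

'int'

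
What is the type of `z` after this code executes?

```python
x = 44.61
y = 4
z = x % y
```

float % int = float

float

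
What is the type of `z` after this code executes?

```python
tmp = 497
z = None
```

None has type NoneType

NoneType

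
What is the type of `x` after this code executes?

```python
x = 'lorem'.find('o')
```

str.find() returns int index

int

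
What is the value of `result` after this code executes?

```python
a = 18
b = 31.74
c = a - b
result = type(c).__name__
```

a is int; b is float; c is float; result = 'float'

'float'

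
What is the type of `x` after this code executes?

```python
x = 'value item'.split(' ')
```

str.split() returns list

list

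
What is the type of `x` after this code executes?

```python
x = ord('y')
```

ord() returns int (code point)

int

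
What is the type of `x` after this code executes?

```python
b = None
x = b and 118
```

'and' returns first falsy value (None)

NoneType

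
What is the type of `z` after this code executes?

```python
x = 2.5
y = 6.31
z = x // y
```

float // float = float

float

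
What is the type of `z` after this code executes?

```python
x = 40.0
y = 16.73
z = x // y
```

float // float = float

float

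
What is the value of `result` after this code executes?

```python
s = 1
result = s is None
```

s = 1; result = False

False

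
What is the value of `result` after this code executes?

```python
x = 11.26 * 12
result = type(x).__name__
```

x is float; result = 'float'

'float'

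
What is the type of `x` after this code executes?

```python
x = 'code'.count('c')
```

str.count() returns int

int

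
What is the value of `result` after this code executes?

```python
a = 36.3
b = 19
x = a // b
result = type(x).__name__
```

a is float; b is int; x is float; result = 'float'

'float'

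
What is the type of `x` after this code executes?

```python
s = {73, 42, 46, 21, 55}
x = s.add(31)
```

set.add() returns None (mutates in place)

NoneType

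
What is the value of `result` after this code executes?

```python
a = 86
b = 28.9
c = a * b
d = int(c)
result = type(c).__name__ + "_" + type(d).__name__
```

a is int; b is float; c is float; d is int; result = 'float_int'

'float_int'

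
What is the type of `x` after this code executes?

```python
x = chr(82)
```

chr() returns str (single char)

str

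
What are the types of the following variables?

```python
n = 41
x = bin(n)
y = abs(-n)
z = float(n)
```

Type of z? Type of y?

float() returns float; abs() of int returns int

float, int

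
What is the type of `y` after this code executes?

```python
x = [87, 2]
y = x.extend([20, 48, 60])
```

list.extend() returns None

NoneType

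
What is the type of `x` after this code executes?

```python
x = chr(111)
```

chr() returns str (single char)

str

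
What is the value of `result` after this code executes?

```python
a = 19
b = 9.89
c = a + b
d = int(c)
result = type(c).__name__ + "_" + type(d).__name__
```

a is int; b is float; c is float; d is int; result = 'float_int'

'float_int'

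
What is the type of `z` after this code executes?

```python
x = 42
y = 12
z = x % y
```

int % int = int

int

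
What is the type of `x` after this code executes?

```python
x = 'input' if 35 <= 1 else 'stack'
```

Both branches of conditional are str

str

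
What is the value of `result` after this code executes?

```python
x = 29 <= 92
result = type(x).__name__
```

x is bool; result = 'bool'

'bool'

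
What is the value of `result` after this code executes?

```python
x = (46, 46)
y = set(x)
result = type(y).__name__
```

x is tuple; y is set; result = 'set'

'set'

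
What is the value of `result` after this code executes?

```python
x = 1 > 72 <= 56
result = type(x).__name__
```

x is bool; result = 'bool'

'bool'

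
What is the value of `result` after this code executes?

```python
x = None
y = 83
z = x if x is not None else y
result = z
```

x = None; y = 83; z = 83; result = 83

83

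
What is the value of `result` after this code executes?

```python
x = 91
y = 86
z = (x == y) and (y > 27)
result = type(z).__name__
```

x is int; y is int; z is bool; result = 'bool'

'bool'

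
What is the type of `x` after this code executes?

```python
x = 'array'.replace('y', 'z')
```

str.replace() returns str

str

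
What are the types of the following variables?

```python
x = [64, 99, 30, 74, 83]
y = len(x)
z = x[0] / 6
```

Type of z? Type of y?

int / int = float; len() returns int

float, int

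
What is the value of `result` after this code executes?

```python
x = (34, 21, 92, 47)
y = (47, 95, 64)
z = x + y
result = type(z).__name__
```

x is tuple; y is tuple; z is tuple; result = 'tuple'

'tuple'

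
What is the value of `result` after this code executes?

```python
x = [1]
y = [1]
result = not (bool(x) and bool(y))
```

x = [1]; y = [1]; result = False

False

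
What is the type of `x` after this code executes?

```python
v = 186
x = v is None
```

'is' comparison returns bool

bool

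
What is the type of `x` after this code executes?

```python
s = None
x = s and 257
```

'and' returns first falsy value (None)

NoneType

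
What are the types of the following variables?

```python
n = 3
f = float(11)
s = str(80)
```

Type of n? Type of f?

n is assigned a bare integer (no decimal point), so it is an int; f is assigned the result of calling float(), which returns a float

int, float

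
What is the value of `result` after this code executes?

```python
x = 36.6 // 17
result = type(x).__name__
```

x is float; result = 'float'

'float'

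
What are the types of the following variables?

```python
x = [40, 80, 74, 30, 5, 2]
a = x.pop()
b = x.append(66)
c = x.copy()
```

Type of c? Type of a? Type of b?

copy() returns list; pop() returns element; append() returns None

list, int, NoneType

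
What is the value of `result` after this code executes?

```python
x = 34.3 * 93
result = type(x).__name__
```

x is float; result = 'float'

'float'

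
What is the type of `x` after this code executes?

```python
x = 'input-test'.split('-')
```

str.split() returns list

list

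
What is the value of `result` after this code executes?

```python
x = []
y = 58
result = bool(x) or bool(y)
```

x = []; y = 58; result = True

True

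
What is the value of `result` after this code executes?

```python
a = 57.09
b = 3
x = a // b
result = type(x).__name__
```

a is float; b is int; x is float; result = 'float'

'float'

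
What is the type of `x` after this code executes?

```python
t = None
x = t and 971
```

'and' returns first falsy value (None)

NoneType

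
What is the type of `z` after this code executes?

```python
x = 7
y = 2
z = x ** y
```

positive int ** positive int = int

int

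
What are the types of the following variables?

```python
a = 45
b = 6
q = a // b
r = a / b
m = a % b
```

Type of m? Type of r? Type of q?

% of ints returns int; / returns float; // returns int

int, float, int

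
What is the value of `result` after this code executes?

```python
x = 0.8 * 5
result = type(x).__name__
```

x is float; result = 'float'

'float'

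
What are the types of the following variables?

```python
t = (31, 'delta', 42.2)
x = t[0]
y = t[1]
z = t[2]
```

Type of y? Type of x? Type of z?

tuple[1] is str; tuple[0] is int; tuple[2] is float

str, int, float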